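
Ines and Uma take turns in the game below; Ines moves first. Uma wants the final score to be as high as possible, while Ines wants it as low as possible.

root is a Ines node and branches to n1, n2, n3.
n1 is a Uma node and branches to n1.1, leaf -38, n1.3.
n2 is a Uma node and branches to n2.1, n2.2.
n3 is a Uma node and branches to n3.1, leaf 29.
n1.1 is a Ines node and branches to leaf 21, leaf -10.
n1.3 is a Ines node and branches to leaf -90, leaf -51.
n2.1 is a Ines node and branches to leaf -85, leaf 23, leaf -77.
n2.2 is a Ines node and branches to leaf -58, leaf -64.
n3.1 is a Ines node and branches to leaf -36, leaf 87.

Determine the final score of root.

-64

n1.1 (Ines): min(21, -10) = -10
n1.3 (Ines): min(-90, -51) = -90
n1 (Uma): max(-10, -38, -90) = -10
n2.1 (Ines): min(-85, 23, -77) = -85
n2.2 (Ines): min(-58, -64) = -64
n2 (Uma): max(-85, -64) = -64
n3.1 (Ines): min(-36, 87) = -36
n3 (Uma): max(-36, 29) = 29
root (Ines): min(-10, -64, 29) = -64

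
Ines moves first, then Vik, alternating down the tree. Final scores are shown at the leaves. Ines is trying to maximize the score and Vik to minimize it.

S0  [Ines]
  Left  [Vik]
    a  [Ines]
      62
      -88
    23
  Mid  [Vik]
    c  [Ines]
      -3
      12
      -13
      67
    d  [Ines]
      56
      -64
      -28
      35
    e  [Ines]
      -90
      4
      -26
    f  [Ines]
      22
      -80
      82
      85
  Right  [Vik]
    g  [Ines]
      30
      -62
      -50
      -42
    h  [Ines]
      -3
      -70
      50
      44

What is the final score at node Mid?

c (Ines): max(-3, 12, -13, 67) = 67
d (Ines): max(56, -64, -28, 35) = 56
e (Ines): max(-90, 4, -26) = 4
f (Ines): max(22, -80, 82, 85) = 85
Mid (Vik): min(67, 56, 4, 85) = 4

4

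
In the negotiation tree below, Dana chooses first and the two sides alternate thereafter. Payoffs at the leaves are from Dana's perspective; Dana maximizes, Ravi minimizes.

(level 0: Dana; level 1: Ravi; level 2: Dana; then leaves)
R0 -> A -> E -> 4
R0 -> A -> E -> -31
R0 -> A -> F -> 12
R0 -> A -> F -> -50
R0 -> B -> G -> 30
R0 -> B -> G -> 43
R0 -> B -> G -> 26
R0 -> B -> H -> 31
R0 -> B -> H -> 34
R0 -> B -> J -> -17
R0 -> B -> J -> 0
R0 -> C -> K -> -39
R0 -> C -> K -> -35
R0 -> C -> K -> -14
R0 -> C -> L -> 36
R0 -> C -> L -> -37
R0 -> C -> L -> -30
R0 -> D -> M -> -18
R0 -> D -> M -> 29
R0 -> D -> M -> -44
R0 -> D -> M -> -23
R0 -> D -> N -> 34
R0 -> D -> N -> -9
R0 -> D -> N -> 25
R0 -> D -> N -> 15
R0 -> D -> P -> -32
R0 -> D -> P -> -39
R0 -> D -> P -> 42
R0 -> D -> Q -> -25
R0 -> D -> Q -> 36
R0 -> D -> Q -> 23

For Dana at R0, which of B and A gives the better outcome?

G (Dana): max(30, 43, 26) = 43
H (Dana): max(31, 34) = 34
J (Dana): max(-17, 0) = 0
B (Ravi): min(43, 34, 0) = 0
E (Dana): max(4, -31) = 4
F (Dana): max(12, -50) = 12
A (Ravi): min(4, 12) = 4
Dana prefers the higher value; B=0, A=4. A is better since 4 > 0.

A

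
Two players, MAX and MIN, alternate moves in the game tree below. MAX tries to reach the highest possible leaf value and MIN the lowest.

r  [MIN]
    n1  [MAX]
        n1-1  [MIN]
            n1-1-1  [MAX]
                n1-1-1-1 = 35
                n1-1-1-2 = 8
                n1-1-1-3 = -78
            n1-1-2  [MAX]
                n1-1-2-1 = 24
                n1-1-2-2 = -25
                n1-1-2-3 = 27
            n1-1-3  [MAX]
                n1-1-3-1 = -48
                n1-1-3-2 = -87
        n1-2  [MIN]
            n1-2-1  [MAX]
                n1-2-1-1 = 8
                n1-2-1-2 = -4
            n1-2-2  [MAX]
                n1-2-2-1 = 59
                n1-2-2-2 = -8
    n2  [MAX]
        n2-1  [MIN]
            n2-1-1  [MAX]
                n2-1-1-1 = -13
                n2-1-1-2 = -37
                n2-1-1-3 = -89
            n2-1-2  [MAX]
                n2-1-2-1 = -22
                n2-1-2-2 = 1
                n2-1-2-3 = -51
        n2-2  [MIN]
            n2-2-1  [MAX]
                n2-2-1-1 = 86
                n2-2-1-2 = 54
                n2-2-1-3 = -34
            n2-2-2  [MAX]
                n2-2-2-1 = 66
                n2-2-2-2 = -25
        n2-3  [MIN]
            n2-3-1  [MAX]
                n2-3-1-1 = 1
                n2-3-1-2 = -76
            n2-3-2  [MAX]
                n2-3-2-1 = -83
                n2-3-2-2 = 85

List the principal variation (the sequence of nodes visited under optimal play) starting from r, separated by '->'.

r -> n1 -> n1-2 -> n1-2-1 -> n1-2-1-1

n1-1-1 (MAX): max(35, 8, -78) = 35
n1-1-2 (MAX): max(24, -25, 27) = 27
n1-1-3 (MAX): max(-48, -87) = -48
n1-1 (MIN): min(35, 27, -48) = -48
n1-2-1 (MAX): max(8, -4) = 8
n1-2-2 (MAX): max(59, -8) = 59
n1-2 (MIN): min(8, 59) = 8
n1 (MAX): max(-48, 8) = 8
n2-1-1 (MAX): max(-13, -37, -89) = -13
n2-1-2 (MAX): max(-22, 1, -51) = 1
n2-1 (MIN): min(-13, 1) = -13
n2-2-1 (MAX): max(86, 54, -34) = 86
n2-2-2 (MAX): max(66, -25) = 66
n2-2 (MIN): min(86, 66) = 66
n2-3-1 (MAX): max(1, -76) = 1
n2-3-2 (MAX): max(-83, 85) = 85
n2-3 (MIN): min(1, 85) = 1
n2 (MAX): max(-13, 66, 1) = 66
r (MIN): min(8, 66) = 8
At r, MIN picks n1 (lowest: 8).
At n1, MAX picks n1-2 (highest: 8).
At n1-2, MIN picks n1-2-1 (lowest: 8).
At n1-2-1, MAX picks n1-2-1-1 (highest: 8).
Terminal value 8.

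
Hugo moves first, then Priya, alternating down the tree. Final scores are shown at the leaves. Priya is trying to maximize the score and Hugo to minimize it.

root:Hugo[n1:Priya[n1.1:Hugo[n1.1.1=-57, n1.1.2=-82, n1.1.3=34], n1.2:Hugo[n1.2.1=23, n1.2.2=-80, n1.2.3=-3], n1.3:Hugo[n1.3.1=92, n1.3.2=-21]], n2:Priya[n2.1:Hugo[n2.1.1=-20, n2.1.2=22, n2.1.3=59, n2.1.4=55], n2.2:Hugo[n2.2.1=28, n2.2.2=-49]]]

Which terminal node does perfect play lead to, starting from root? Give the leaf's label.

n1.3.2

n1.1 (Hugo): min(-57, -82, 34) = -82
n1.2 (Hugo): min(23, -80, -3) = -80
n1.3 (Hugo): min(92, -21) = -21
n1 (Priya): max(-82, -80, -21) = -21
n2.1 (Hugo): min(-20, 22, 59, 55) = -20
n2.2 (Hugo): min(28, -49) = -49
n2 (Priya): max(-20, -49) = -20
root (Hugo): min(-21, -20) = -21
At root, Hugo picks n1 (lowest: -21).
At n1, Priya picks n1.3 (highest: -21).
At n1.3, Hugo picks n1.3.2 (lowest: -21).
Terminal value -21.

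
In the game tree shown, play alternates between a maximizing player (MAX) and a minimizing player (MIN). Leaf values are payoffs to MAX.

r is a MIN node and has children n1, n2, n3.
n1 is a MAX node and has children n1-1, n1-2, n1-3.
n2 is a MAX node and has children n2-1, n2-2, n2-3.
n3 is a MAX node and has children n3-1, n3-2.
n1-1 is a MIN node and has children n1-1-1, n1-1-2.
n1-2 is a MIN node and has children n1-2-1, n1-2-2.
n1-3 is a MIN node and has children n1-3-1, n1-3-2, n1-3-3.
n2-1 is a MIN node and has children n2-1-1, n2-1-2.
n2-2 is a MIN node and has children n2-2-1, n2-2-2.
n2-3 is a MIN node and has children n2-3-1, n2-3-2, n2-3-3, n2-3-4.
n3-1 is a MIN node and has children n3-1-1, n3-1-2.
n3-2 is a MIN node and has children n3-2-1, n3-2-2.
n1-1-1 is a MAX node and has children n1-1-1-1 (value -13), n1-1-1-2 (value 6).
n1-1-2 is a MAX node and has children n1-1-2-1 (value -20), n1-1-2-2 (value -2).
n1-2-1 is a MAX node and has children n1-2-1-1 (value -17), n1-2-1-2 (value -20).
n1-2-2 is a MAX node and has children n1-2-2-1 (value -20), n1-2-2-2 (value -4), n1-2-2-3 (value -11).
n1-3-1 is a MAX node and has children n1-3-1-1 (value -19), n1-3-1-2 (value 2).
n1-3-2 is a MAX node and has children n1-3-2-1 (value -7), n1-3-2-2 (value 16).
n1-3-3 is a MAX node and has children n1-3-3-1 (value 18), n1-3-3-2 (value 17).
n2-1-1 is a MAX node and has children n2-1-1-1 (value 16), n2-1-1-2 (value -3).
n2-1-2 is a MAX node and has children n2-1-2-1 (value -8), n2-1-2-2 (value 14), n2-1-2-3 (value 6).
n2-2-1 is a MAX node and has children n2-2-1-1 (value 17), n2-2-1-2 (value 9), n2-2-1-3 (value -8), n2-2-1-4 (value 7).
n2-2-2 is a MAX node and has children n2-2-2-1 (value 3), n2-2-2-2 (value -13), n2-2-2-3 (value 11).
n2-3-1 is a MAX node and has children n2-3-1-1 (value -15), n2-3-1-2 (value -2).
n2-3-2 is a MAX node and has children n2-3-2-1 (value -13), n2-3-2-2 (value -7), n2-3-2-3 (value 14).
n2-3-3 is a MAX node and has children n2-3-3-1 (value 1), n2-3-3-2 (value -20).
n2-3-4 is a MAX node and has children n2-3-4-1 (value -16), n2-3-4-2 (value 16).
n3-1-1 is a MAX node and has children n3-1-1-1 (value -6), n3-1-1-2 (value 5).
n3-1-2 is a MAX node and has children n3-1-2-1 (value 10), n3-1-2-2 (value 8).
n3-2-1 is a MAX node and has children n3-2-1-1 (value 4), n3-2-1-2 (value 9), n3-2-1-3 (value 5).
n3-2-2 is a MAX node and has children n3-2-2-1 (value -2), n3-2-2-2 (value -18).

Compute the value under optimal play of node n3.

n3-1-1 (MAX): max(-6, 5) = 5
n3-1-2 (MAX): max(10, 8) = 10
n3-1 (MIN): min(5, 10) = 5
n3-2-1 (MAX): max(4, 9, 5) = 9
n3-2-2 (MAX): max(-2, -18) = -2
n3-2 (MIN): min(9, -2) = -2
n3 (MAX): max(5, -2) = 5

5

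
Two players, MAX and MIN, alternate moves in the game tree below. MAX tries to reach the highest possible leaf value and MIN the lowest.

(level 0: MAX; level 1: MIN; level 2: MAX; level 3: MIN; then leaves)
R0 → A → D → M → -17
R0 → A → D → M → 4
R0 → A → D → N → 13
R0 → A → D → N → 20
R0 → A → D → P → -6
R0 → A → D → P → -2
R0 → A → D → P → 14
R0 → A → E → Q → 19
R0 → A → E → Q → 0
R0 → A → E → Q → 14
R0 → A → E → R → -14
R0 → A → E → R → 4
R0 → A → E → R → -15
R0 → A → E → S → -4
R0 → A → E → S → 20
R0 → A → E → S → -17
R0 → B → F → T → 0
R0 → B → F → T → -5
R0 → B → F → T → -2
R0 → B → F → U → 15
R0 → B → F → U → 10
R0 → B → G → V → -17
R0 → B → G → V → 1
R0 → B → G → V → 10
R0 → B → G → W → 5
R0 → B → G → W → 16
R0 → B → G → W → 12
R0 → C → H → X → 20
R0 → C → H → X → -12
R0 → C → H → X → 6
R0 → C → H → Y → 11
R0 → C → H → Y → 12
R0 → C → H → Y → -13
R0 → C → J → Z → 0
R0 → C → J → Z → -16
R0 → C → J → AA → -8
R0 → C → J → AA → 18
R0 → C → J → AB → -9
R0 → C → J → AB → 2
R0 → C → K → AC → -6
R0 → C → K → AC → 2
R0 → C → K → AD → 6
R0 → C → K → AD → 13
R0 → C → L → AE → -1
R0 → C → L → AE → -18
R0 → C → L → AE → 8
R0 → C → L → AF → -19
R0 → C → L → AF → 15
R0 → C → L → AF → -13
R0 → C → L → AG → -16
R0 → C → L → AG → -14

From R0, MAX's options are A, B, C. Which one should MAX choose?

M (MIN): min(-17, 4) = -17
N (MIN): min(13, 20) = 13
P (MIN): min(-6, -2, 14) = -6
D (MAX): max(-17, 13, -6) = 13
Q (MIN): min(19, 0, 14) = 0
R (MIN): min(-14, 4, -15) = -15
S (MIN): min(-4, 20, -17) = -17
E (MAX): max(0, -15, -17) = 0
A (MIN): min(13, 0) = 0
T (MIN): min(0, -5, -2) = -5
U (MIN): min(15, 10) = 10
F (MAX): max(-5, 10) = 10
V (MIN): min(-17, 1, 10) = -17
W (MIN): min(5, 16, 12) = 5
G (MAX): max(-17, 5) = 5
B (MIN): min(10, 5) = 5
X (MIN): min(20, -12, 6) = -12
Y (MIN): min(11, 12, -13) = -13
H (MAX): max(-12, -13) = -12
Z (MIN): min(0, -16) = -16
AA (MIN): min(-8, 18) = -8
AB (MIN): min(-9, 2) = -9
J (MAX): max(-16, -8, -9) = -8
AC (MIN): min(-6, 2) = -6
AD (MIN): min(6, 13) = 6
K (MAX): max(-6, 6) = 6
AE (MIN): min(-1, -18, 8) = -18
AF (MIN): min(-19, 15, -13) = -19
AG (MIN): min(-16, -14) = -16
L (MAX): max(-18, -19, -16) = -16
C (MIN): min(-12, -8, 6, -16) = -16
R0 (MAX): max(0, 5, -16) = 5
MAX at R0 wants the highest of {A=0, B=5, C=-16}, so chooses B.

B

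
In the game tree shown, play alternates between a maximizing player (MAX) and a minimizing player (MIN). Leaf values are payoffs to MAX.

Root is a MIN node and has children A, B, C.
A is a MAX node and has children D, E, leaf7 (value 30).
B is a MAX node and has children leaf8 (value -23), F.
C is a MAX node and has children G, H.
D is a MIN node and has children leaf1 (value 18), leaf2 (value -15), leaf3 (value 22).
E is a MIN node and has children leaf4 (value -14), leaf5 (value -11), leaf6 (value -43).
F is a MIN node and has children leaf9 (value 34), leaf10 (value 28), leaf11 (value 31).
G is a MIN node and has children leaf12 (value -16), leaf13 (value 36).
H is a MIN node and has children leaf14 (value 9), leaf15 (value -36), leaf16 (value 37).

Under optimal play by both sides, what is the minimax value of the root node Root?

D (MIN): min(18, -15, 22) = -15
E (MIN): min(-14, -11, -43) = -43
A (MAX): max(-15, -43, 30) = 30
F (MIN): min(34, 28, 31) = 28
B (MAX): max(-23, 28) = 28
G (MIN): min(-16, 36) = -16
H (MIN): min(9, -36, 37) = -36
C (MAX): max(-16, -36) = -16
Root (MIN): min(30, 28, -16) = -16

-16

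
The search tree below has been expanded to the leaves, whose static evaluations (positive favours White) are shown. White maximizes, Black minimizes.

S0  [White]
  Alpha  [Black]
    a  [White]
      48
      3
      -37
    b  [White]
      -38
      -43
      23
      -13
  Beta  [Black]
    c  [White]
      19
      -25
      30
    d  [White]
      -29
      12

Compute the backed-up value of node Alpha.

23

a (White): max(48, 3, -37) = 48
b (White): max(-38, -43, 23, -13) = 23
Alpha (Black): min(48, 23) = 23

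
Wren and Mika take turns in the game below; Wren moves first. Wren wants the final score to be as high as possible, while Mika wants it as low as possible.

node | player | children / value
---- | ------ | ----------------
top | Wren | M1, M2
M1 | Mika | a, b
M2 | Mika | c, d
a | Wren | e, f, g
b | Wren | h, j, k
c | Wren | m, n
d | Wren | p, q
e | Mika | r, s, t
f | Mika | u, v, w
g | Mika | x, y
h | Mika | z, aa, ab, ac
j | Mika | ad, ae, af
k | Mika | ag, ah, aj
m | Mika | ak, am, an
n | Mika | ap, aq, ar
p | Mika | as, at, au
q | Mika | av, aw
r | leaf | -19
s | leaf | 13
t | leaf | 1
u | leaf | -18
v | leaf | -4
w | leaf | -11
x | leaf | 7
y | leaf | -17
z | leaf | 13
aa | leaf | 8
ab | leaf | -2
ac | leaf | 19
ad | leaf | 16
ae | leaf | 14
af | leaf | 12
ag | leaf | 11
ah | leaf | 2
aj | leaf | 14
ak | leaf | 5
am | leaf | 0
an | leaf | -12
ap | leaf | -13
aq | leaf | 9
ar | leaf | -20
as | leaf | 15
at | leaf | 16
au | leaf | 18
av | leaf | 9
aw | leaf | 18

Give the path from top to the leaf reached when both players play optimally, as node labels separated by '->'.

top -> M2 -> c -> m -> an

e (Mika): min(-19, 13, 1) = -19
f (Mika): min(-18, -4, -11) = -18
g (Mika): min(7, -17) = -17
a (Wren): max(-19, -18, -17) = -17
h (Mika): min(13, 8, -2, 19) = -2
j (Mika): min(16, 14, 12) = 12
k (Mika): min(11, 2, 14) = 2
b (Wren): max(-2, 12, 2) = 12
M1 (Mika): min(-17, 12) = -17
m (Mika): min(5, 0, -12) = -12
n (Mika): min(-13, 9, -20) = -20
c (Wren): max(-12, -20) = -12
p (Mika): min(15, 16, 18) = 15
q (Mika): min(9, 18) = 9
d (Wren): max(15, 9) = 15
M2 (Mika): min(-12, 15) = -12
top (Wren): max(-17, -12) = -12
At top, Wren picks M2 (highest: -12).
At M2, Mika picks c (lowest: -12).
At c, Wren picks m (highest: -12).
At m, Mika picks an (lowest: -12).
Terminal value -12.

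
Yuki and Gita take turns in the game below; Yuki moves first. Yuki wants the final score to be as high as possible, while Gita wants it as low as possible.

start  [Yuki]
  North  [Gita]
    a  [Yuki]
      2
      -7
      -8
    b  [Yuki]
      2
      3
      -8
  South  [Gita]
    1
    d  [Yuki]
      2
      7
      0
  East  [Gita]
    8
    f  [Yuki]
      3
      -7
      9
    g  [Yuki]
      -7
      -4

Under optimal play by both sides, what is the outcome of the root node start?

a (Yuki): max(2, -7, -8) = 2
b (Yuki): max(2, 3, -8) = 3
North (Gita): min(2, 3) = 2
d (Yuki): max(2, 7, 0) = 7
South (Gita): min(1, 7) = 1
f (Yuki): max(3, -7, 9) = 9
g (Yuki): max(-7, -4) = -4
East (Gita): min(8, 9, -4) = -4
start (Yuki): max(2, 1, -4) = 2

2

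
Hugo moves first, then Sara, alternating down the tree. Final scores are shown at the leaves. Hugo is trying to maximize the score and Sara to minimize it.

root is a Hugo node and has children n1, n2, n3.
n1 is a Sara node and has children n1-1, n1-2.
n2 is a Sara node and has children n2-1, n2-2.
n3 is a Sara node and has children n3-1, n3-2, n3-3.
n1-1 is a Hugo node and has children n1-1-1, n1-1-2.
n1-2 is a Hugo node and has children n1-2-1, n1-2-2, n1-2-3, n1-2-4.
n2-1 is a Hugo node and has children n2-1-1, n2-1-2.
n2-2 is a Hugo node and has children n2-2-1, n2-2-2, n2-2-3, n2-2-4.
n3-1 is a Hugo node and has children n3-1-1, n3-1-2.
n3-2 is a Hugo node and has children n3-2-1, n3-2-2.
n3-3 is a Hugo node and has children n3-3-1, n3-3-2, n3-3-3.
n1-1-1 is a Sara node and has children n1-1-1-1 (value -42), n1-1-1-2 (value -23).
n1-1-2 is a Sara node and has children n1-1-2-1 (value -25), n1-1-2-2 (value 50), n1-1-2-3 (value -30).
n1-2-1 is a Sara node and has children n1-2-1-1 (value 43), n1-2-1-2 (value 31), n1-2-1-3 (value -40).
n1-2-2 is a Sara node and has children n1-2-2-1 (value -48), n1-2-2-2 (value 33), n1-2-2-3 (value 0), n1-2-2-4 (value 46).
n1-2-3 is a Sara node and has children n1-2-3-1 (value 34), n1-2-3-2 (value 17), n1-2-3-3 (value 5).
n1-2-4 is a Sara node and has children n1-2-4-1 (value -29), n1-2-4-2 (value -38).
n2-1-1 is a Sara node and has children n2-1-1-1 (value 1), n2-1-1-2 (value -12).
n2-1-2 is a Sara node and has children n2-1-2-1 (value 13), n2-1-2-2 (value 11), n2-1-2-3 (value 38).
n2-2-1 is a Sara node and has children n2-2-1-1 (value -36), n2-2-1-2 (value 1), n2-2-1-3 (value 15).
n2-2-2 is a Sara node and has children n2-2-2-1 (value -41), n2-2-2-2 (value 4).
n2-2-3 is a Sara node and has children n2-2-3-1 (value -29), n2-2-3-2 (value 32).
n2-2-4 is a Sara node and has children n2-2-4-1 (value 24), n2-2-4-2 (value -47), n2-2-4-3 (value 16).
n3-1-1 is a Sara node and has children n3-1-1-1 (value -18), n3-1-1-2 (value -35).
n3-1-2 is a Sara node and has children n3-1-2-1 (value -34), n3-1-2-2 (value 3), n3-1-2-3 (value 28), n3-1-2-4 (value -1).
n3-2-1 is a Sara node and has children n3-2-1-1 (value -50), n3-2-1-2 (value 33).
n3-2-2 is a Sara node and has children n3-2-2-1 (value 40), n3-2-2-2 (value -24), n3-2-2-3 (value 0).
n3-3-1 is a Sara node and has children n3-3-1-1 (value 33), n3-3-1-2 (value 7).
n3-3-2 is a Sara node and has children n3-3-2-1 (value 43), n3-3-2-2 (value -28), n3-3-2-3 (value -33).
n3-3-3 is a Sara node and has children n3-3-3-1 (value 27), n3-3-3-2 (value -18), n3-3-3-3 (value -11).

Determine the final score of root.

n1-1-1 (Sara): min(-42, -23) = -42
n1-1-2 (Sara): min(-25, 50, -30) = -30
n1-1 (Hugo): max(-42, -30) = -30
n1-2-1 (Sara): min(43, 31, -40) = -40
n1-2-2 (Sara): min(-48, 33, 0, 46) = -48
n1-2-3 (Sara): min(34, 17, 5) = 5
n1-2-4 (Sara): min(-29, -38) = -38
n1-2 (Hugo): max(-40, -48, 5, -38) = 5
n1 (Sara): min(-30, 5) = -30
n2-1-1 (Sara): min(1, -12) = -12
n2-1-2 (Sara): min(13, 11, 38) = 11
n2-1 (Hugo): max(-12, 11) = 11
n2-2-1 (Sara): min(-36, 1, 15) = -36
n2-2-2 (Sara): min(-41, 4) = -41
n2-2-3 (Sara): min(-29, 32) = -29
n2-2-4 (Sara): min(24, -47, 16) = -47
n2-2 (Hugo): max(-36, -41, -29, -47) = -29
n2 (Sara): min(11, -29) = -29
n3-1-1 (Sara): min(-18, -35) = -35
n3-1-2 (Sara): min(-34, 3, 28, -1) = -34
n3-1 (Hugo): max(-35, -34) = -34
n3-2-1 (Sara): min(-50, 33) = -50
n3-2-2 (Sara): min(40, -24, 0) = -24
n3-2 (Hugo): max(-50, -24) = -24
n3-3-1 (Sara): min(33, 7) = 7
n3-3-2 (Sara): min(43, -28, -33) = -33
n3-3-3 (Sara): min(27, -18, -11) = -18
n3-3 (Hugo): max(7, -33, -18) = 7
n3 (Sara): min(-34, -24, 7) = -34
root (Hugo): max(-30, -29, -34) = -29

-29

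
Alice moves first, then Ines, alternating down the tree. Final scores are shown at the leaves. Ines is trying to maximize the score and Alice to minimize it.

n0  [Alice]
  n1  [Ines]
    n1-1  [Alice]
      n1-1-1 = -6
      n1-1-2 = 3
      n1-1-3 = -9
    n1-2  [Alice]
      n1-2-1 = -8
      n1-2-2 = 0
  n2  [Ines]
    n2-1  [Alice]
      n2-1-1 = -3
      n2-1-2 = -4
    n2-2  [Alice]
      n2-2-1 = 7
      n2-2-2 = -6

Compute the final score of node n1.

n1-1 (Alice): min(-6, 3, -9) = -9
n1-2 (Alice): min(-8, 0) = -8
n1 (Ines): max(-9, -8) = -8

-8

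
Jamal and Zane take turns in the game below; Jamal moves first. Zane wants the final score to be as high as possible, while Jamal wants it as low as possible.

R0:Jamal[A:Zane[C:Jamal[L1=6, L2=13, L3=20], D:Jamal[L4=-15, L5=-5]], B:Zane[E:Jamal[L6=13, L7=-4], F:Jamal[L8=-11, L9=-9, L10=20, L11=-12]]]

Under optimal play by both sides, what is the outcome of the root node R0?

-4

C (Jamal): min(6, 13, 20) = 6
D (Jamal): min(-15, -5) = -15
A (Zane): max(6, -15) = 6
E (Jamal): min(13, -4) = -4
F (Jamal): min(-11, -9, 20, -12) = -12
B (Zane): max(-4, -12) = -4
R0 (Jamal): min(6, -4) = -4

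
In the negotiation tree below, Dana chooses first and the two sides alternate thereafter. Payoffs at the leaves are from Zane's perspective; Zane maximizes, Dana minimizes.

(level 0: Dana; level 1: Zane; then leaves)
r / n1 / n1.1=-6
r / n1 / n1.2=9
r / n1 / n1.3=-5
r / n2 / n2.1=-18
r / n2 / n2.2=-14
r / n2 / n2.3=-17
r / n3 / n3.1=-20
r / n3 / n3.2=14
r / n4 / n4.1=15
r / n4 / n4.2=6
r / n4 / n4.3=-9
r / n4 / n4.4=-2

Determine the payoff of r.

-14

n1 (Zane): max(-6, 9, -5) = 9
n2 (Zane): max(-18, -14, -17) = -14
n3 (Zane): max(-20, 14) = 14
n4 (Zane): max(15, 6, -9, -2) = 15
r (Dana): min(9, -14, 14, 15) = -14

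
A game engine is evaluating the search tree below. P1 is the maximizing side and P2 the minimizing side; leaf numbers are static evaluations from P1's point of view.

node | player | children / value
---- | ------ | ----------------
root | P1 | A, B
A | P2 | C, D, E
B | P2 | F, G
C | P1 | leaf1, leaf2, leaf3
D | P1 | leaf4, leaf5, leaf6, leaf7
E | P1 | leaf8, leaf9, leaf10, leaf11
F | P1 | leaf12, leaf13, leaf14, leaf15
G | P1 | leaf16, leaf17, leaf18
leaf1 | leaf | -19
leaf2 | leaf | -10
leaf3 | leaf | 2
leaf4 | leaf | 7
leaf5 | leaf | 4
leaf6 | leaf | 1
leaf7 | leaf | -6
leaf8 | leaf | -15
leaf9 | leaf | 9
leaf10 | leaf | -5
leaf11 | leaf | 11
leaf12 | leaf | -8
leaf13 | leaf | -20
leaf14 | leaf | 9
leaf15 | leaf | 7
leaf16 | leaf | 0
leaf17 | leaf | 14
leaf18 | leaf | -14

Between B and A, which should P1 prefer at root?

B

F (P1): max(-8, -20, 9, 7) = 9
G (P1): max(0, 14, -14) = 14
B (P2): min(9, 14) = 9
C (P1): max(-19, -10, 2) = 2
D (P1): max(7, 4, 1, -6) = 7
E (P1): max(-15, 9, -5, 11) = 11
A (P2): min(2, 7, 11) = 2
P1 prefers the higher value; B=9, A=2. B is better since 9 > 2.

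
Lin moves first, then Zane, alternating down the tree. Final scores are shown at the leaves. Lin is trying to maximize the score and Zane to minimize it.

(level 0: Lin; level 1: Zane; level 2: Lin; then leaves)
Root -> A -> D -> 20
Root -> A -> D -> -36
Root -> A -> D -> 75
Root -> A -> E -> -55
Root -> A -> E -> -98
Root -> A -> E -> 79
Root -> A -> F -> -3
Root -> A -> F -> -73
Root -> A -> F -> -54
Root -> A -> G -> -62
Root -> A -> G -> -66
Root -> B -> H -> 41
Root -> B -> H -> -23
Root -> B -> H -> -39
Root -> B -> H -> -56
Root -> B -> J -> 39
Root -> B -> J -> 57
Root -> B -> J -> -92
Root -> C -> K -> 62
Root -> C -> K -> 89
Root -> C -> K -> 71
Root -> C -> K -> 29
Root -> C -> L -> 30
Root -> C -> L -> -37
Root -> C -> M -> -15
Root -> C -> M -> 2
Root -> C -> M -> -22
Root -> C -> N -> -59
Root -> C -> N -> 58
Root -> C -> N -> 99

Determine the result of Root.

41

D (Lin): max(20, -36, 75) = 75
E (Lin): max(-55, -98, 79) = 79
F (Lin): max(-3, -73, -54) = -3
G (Lin): max(-62, -66) = -62
A (Zane): min(75, 79, -3, -62) = -62
H (Lin): max(41, -23, -39, -56) = 41
J (Lin): max(39, 57, -92) = 57
B (Zane): min(41, 57) = 41
K (Lin): max(62, 89, 71, 29) = 89
L (Lin): max(30, -37) = 30
M (Lin): max(-15, 2, -22) = 2
N (Lin): max(-59, 58, 99) = 99
C (Zane): min(89, 30, 2, 99) = 2
Root (Lin): max(-62, 41, 2) = 41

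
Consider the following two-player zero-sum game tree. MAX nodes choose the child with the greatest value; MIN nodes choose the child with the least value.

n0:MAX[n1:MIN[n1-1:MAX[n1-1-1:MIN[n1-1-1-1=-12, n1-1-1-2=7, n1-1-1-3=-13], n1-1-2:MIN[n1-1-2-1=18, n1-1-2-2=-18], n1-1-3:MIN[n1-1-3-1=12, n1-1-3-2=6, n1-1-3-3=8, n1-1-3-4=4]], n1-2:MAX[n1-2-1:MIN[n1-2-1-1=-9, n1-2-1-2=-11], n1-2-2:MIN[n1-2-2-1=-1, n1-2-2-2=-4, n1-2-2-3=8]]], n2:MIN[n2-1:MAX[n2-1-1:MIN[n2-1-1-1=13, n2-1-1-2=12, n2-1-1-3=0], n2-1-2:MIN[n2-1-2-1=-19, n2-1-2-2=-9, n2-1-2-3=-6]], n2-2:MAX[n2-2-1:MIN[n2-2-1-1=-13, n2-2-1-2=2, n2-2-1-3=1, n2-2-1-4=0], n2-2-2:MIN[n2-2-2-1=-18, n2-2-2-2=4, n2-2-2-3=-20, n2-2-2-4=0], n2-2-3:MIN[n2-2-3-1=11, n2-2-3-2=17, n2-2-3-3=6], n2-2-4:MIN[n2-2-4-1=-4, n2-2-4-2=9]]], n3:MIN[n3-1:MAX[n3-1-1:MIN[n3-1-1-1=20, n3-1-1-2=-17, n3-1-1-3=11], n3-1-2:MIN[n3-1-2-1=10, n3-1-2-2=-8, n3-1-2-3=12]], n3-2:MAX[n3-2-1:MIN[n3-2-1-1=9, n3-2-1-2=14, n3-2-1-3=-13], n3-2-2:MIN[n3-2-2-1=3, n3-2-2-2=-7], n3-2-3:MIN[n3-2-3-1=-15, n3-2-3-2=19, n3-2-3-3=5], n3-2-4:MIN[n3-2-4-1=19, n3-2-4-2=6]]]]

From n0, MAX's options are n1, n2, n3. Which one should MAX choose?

n1-1-1 (MIN): min(-12, 7, -13) = -13
n1-1-2 (MIN): min(18, -18) = -18
n1-1-3 (MIN): min(12, 6, 8, 4) = 4
n1-1 (MAX): max(-13, -18, 4) = 4
n1-2-1 (MIN): min(-9, -11) = -11
n1-2-2 (MIN): min(-1, -4, 8) = -4
n1-2 (MAX): max(-11, -4) = -4
n1 (MIN): min(4, -4) = -4
n2-1-1 (MIN): min(13, 12, 0) = 0
n2-1-2 (MIN): min(-19, -9, -6) = -19
n2-1 (MAX): max(0, -19) = 0
n2-2-1 (MIN): min(-13, 2, 1, 0) = -13
n2-2-2 (MIN): min(-18, 4, -20, 0) = -20
n2-2-3 (MIN): min(11, 17, 6) = 6
n2-2-4 (MIN): min(-4, 9) = -4
n2-2 (MAX): max(-13, -20, 6, -4) = 6
n2 (MIN): min(0, 6) = 0
n3-1-1 (MIN): min(20, -17, 11) = -17
n3-1-2 (MIN): min(10, -8, 12) = -8
n3-1 (MAX): max(-17, -8) = -8
n3-2-1 (MIN): min(9, 14, -13) = -13
n3-2-2 (MIN): min(3, -7) = -7
n3-2-3 (MIN): min(-15, 19, 5) = -15
n3-2-4 (MIN): min(19, 6) = 6
n3-2 (MAX): max(-13, -7, -15, 6) = 6
n3 (MIN): min(-8, 6) = -8
n0 (MAX): max(-4, 0, -8) = 0
MAX at n0 wants the highest of {n1=-4, n2=0, n3=-8}, so chooses n2.

n2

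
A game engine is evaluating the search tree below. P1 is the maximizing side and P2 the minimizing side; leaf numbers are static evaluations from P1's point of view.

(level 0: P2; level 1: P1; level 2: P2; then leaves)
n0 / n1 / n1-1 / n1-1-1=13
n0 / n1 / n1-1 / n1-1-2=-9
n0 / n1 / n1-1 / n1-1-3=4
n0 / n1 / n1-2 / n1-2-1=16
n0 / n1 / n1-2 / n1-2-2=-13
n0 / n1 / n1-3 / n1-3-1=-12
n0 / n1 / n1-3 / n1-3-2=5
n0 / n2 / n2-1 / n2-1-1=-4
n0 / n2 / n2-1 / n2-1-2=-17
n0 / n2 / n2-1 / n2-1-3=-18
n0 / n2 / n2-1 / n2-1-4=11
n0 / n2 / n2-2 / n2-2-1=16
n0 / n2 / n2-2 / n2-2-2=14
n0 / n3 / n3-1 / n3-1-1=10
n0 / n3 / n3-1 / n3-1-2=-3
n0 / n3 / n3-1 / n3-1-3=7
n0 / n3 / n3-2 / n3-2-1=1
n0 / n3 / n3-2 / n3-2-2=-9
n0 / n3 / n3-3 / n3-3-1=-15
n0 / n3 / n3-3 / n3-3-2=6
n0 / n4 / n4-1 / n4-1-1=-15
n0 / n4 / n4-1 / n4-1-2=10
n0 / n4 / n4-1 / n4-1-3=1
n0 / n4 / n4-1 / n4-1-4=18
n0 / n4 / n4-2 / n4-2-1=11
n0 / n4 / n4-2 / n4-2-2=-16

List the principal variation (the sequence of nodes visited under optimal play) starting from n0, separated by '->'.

n1-1 (P2): min(13, -9, 4) = -9
n1-2 (P2): min(16, -13) = -13
n1-3 (P2): min(-12, 5) = -12
n1 (P1): max(-9, -13, -12) = -9
n2-1 (P2): min(-4, -17, -18, 11) = -18
n2-2 (P2): min(16, 14) = 14
n2 (P1): max(-18, 14) = 14
n3-1 (P2): min(10, -3, 7) = -3
n3-2 (P2): min(1, -9) = -9
n3-3 (P2): min(-15, 6) = -15
n3 (P1): max(-3, -9, -15) = -3
n4-1 (P2): min(-15, 10, 1, 18) = -15
n4-2 (P2): min(11, -16) = -16
n4 (P1): max(-15, -16) = -15
n0 (P2): min(-9, 14, -3, -15) = -15
At n0, P2 picks n4 (lowest: -15).
At n4, P1 picks n4-1 (highest: -15).
At n4-1, P2 picks n4-1-1 (lowest: -15).
Terminal value -15.

n0 -> n4 -> n4-1 -> n4-1-1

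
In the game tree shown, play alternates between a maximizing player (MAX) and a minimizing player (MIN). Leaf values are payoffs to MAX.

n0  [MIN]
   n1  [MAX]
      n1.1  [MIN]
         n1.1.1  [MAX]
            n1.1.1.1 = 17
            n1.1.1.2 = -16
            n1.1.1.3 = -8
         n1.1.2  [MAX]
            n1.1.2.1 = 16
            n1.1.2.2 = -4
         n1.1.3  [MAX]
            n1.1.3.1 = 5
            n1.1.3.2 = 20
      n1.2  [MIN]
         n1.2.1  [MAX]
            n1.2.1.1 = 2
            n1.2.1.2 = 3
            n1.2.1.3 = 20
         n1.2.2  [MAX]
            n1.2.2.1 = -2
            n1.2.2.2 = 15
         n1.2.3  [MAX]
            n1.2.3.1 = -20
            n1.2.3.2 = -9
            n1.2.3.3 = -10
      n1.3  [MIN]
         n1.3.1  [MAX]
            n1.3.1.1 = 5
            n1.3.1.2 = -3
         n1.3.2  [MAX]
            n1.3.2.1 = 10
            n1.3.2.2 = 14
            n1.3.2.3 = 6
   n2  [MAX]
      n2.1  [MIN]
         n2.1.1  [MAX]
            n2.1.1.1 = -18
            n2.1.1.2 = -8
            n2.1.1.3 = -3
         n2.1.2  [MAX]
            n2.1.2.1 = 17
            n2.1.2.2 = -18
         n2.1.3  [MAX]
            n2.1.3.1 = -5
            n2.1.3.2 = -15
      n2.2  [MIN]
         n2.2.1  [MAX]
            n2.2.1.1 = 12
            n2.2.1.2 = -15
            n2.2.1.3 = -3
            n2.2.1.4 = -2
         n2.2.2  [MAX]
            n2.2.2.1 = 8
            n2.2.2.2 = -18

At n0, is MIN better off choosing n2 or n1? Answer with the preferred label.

n2

n2.1.1 (MAX): max(-18, -8, -3) = -3
n2.1.2 (MAX): max(17, -18) = 17
n2.1.3 (MAX): max(-5, -15) = -5
n2.1 (MIN): min(-3, 17, -5) = -5
n2.2.1 (MAX): max(12, -15, -3, -2) = 12
n2.2.2 (MAX): max(8, -18) = 8
n2.2 (MIN): min(12, 8) = 8
n2 (MAX): max(-5, 8) = 8
n1.1.1 (MAX): max(17, -16, -8) = 17
n1.1.2 (MAX): max(16, -4) = 16
n1.1.3 (MAX): max(5, 20) = 20
n1.1 (MIN): min(17, 16, 20) = 16
n1.2.1 (MAX): max(2, 3, 20) = 20
n1.2.2 (MAX): max(-2, 15) = 15
n1.2.3 (MAX): max(-20, -9, -10) = -9
n1.2 (MIN): min(20, 15, -9) = -9
n1.3.1 (MAX): max(5, -3) = 5
n1.3.2 (MAX): max(10, 14, 6) = 14
n1.3 (MIN): min(5, 14) = 5
n1 (MAX): max(16, -9, 5) = 16
MIN prefers the lower value; n2=8, n1=16. n2 is better since 8 < 16.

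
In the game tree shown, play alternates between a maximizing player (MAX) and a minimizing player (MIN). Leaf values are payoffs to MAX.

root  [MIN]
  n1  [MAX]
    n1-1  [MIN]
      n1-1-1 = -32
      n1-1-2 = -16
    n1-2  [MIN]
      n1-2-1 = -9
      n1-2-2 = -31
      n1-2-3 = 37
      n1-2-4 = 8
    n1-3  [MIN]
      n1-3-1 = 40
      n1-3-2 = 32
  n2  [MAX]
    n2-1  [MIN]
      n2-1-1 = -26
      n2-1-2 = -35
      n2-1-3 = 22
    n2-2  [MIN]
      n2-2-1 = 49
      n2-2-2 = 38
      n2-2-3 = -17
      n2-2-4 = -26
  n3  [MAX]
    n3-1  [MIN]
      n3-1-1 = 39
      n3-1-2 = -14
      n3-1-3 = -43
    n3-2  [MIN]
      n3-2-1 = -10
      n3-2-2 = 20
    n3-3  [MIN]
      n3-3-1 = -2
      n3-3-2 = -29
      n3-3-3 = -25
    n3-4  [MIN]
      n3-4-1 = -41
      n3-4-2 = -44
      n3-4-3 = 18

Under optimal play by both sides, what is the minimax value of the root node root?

n1-1 (MIN): min(-32, -16) = -32
n1-2 (MIN): min(-9, -31, 37, 8) = -31
n1-3 (MIN): min(40, 32) = 32
n1 (MAX): max(-32, -31, 32) = 32
n2-1 (MIN): min(-26, -35, 22) = -35
n2-2 (MIN): min(49, 38, -17, -26) = -26
n2 (MAX): max(-35, -26) = -26
n3-1 (MIN): min(39, -14, -43) = -43
n3-2 (MIN): min(-10, 20) = -10
n3-3 (MIN): min(-2, -29, -25) = -29
n3-4 (MIN): min(-41, -44, 18) = -44
n3 (MAX): max(-43, -10, -29, -44) = -10
root (MIN): min(32, -26, -10) = -26

-26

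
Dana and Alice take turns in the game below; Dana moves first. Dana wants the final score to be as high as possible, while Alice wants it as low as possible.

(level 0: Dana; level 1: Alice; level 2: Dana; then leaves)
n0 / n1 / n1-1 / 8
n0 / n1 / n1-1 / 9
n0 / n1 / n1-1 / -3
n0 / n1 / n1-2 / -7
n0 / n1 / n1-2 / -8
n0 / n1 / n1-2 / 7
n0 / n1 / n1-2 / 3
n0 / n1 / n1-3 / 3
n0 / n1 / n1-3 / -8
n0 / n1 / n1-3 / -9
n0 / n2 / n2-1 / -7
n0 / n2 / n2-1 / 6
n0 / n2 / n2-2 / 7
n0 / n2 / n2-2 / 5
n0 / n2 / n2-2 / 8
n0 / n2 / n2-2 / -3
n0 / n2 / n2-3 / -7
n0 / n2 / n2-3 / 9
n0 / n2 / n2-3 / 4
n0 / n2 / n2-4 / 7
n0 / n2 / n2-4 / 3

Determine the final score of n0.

n1-1 (Dana): max(8, 9, -3) = 9
n1-2 (Dana): max(-7, -8, 7, 3) = 7
n1-3 (Dana): max(3, -8, -9) = 3
n1 (Alice): min(9, 7, 3) = 3
n2-1 (Dana): max(-7, 6) = 6
n2-2 (Dana): max(7, 5, 8, -3) = 8
n2-3 (Dana): max(-7, 9, 4) = 9
n2-4 (Dana): max(7, 3) = 7
n2 (Alice): min(6, 8, 9, 7) = 6
n0 (Dana): max(3, 6) = 6

6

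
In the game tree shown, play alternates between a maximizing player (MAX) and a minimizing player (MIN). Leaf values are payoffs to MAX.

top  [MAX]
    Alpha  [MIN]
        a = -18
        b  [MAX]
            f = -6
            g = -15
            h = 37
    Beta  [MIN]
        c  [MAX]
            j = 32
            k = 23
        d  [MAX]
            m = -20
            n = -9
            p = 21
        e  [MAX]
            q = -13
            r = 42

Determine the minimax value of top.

b (MAX): max(-6, -15, 37) = 37
Alpha (MIN): min(-18, 37) = -18
c (MAX): max(32, 23) = 32
d (MAX): max(-20, -9, 21) = 21
e (MAX): max(-13, 42) = 42
Beta (MIN): min(32, 21, 42) = 21
top (MAX): max(-18, 21) = 21

21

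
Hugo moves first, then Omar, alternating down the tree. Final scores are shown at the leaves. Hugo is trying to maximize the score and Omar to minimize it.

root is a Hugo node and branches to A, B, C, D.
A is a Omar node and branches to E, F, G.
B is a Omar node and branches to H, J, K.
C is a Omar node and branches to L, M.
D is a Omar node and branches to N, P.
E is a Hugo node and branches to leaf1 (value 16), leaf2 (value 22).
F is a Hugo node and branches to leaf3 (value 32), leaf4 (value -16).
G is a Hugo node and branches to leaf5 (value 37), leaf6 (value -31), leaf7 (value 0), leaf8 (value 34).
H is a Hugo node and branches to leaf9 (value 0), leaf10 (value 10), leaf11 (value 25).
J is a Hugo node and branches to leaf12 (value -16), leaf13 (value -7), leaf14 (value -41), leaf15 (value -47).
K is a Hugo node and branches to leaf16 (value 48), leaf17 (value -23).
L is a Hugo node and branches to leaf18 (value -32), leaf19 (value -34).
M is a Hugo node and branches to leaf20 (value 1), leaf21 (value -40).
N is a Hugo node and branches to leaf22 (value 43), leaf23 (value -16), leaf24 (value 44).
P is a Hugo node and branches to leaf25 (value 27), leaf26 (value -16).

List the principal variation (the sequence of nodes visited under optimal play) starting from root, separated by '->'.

E (Hugo): max(16, 22) = 22
F (Hugo): max(32, -16) = 32
G (Hugo): max(37, -31, 0, 34) = 37
A (Omar): min(22, 32, 37) = 22
H (Hugo): max(0, 10, 25) = 25
J (Hugo): max(-16, -7, -41, -47) = -7
K (Hugo): max(48, -23) = 48
B (Omar): min(25, -7, 48) = -7
L (Hugo): max(-32, -34) = -32
M (Hugo): max(1, -40) = 1
C (Omar): min(-32, 1) = -32
N (Hugo): max(43, -16, 44) = 44
P (Hugo): max(27, -16) = 27
D (Omar): min(44, 27) = 27
root (Hugo): max(22, -7, -32, 27) = 27
At root, Hugo picks D (highest: 27).
At D, Omar picks P (lowest: 27).
At P, Hugo picks leaf25 (highest: 27).
Terminal value 27.

root -> D -> P -> leaf25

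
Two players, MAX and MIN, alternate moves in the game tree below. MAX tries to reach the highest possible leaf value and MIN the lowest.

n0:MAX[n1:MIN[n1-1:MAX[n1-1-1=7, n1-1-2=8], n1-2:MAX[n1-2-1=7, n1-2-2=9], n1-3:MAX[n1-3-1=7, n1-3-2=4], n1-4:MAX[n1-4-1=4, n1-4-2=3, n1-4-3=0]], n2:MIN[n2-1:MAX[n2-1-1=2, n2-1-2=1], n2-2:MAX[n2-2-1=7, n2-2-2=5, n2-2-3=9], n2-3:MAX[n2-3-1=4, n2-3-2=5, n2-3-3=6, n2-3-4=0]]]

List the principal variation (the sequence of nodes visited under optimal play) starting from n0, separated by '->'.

n0 -> n1 -> n1-4 -> n1-4-1

n1-1 (MAX): max(7, 8) = 8
n1-2 (MAX): max(7, 9) = 9
n1-3 (MAX): max(7, 4) = 7
n1-4 (MAX): max(4, 3, 0) = 4
n1 (MIN): min(8, 9, 7, 4) = 4
n2-1 (MAX): max(2, 1) = 2
n2-2 (MAX): max(7, 5, 9) = 9
n2-3 (MAX): max(4, 5, 6, 0) = 6
n2 (MIN): min(2, 9, 6) = 2
n0 (MAX): max(4, 2) = 4
At n0, MAX picks n1 (highest: 4).
At n1, MIN picks n1-4 (lowest: 4).
At n1-4, MAX picks n1-4-1 (highest: 4).
Terminal value 4.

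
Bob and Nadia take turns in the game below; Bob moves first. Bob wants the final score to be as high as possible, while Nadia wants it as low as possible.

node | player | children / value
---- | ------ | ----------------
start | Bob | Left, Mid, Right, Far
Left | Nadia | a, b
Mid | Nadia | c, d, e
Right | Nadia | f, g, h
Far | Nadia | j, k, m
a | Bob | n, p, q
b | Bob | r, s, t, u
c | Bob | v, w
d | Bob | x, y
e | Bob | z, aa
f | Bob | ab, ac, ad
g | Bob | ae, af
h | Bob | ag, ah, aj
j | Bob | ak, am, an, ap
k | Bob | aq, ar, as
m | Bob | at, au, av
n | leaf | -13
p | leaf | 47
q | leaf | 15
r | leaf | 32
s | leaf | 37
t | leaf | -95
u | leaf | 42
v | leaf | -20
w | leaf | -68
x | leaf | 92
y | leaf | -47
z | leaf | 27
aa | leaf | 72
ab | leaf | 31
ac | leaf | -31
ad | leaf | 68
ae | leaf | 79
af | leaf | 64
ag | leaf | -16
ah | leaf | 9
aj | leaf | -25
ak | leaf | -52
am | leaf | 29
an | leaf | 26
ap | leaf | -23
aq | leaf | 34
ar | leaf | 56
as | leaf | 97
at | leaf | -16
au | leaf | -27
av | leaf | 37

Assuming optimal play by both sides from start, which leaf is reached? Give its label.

u

a (Bob): max(-13, 47, 15) = 47
b (Bob): max(32, 37, -95, 42) = 42
Left (Nadia): min(47, 42) = 42
c (Bob): max(-20, -68) = -20
d (Bob): max(92, -47) = 92
e (Bob): max(27, 72) = 72
Mid (Nadia): min(-20, 92, 72) = -20
f (Bob): max(31, -31, 68) = 68
g (Bob): max(79, 64) = 79
h (Bob): max(-16, 9, -25) = 9
Right (Nadia): min(68, 79, 9) = 9
j (Bob): max(-52, 29, 26, -23) = 29
k (Bob): max(34, 56, 97) = 97
m (Bob): max(-16, -27, 37) = 37
Far (Nadia): min(29, 97, 37) = 29
start (Bob): max(42, -20, 9, 29) = 42
At start, Bob picks Left (highest: 42).
At Left, Nadia picks b (lowest: 42).
At b, Bob picks u (highest: 42).
Terminal value 42.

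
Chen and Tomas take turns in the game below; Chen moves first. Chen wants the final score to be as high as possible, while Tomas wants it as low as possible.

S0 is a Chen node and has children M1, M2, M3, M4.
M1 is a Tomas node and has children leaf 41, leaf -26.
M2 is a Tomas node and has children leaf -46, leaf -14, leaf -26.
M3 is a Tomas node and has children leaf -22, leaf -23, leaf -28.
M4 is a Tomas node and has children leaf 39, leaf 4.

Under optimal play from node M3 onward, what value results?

-28

M3 (Tomas): min(-22, -23, -28) = -28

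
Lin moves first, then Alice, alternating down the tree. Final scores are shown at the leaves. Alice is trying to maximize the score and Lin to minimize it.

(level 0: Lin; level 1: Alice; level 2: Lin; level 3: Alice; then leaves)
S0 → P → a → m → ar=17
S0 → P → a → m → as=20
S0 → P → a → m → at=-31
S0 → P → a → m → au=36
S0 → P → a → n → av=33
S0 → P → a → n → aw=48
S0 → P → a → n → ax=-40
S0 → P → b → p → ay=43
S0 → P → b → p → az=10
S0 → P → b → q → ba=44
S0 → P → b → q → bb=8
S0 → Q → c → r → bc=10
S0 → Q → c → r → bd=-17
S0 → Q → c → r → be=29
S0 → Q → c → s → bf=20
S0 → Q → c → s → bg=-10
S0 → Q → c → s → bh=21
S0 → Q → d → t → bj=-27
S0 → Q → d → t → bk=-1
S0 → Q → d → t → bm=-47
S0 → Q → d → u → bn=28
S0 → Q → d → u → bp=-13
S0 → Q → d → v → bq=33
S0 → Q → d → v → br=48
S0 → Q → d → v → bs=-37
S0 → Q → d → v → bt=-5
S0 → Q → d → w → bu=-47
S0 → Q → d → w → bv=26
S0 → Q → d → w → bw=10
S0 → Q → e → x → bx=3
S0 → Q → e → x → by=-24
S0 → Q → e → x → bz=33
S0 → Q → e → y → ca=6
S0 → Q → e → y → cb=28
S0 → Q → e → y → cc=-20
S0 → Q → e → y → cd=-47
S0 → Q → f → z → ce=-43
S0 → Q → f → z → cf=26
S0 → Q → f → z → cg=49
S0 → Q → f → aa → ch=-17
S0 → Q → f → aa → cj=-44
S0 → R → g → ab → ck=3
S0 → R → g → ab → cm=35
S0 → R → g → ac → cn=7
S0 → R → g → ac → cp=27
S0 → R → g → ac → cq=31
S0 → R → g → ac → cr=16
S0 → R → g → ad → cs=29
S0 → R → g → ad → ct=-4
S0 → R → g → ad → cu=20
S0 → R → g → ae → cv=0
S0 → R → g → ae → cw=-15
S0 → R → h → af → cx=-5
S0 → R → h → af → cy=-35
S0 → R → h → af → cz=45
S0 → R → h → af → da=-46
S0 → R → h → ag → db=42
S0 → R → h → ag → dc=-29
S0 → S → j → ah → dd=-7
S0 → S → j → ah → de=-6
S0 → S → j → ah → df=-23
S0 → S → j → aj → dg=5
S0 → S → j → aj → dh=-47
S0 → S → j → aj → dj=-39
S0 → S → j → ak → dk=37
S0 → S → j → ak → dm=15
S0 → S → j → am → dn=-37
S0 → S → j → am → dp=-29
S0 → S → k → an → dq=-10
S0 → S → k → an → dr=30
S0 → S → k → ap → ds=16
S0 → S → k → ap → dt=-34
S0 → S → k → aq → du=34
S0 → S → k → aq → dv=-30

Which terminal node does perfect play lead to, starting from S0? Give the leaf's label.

ds

m (Alice): max(17, 20, -31, 36) = 36
n (Alice): max(33, 48, -40) = 48
a (Lin): min(36, 48) = 36
p (Alice): max(43, 10) = 43
q (Alice): max(44, 8) = 44
b (Lin): min(43, 44) = 43
P (Alice): max(36, 43) = 43
r (Alice): max(10, -17, 29) = 29
s (Alice): max(20, -10, 21) = 21
c (Lin): min(29, 21) = 21
t (Alice): max(-27, -1, -47) = -1
u (Alice): max(28, -13) = 28
v (Alice): max(33, 48, -37, -5) = 48
w (Alice): max(-47, 26, 10) = 26
d (Lin): min(-1, 28, 48, 26) = -1
x (Alice): max(3, -24, 33) = 33
y (Alice): max(6, 28, -20, -47) = 28
e (Lin): min(33, 28) = 28
z (Alice): max(-43, 26, 49) = 49
aa (Alice): max(-17, -44) = -17
f (Lin): min(49, -17) = -17
Q (Alice): max(21, -1, 28, -17) = 28
ab (Alice): max(3, 35) = 35
ac (Alice): max(7, 27, 31, 16) = 31
ad (Alice): max(29, -4, 20) = 29
ae (Alice): max(0, -15) = 0
g (Lin): min(35, 31, 29, 0) = 0
af (Alice): max(-5, -35, 45, -46) = 45
ag (Alice): max(42, -29) = 42
h (Lin): min(45, 42) = 42
R (Alice): max(0, 42) = 42
ah (Alice): max(-7, -6, -23) = -6
aj (Alice): max(5, -47, -39) = 5
ak (Alice): max(37, 15) = 37
am (Alice): max(-37, -29) = -29
j (Lin): min(-6, 5, 37, -29) = -29
an (Alice): max(-10, 30) = 30
ap (Alice): max(16, -34) = 16
aq (Alice): max(34, -30) = 34
k (Lin): min(30, 16, 34) = 16
S (Alice): max(-29, 16) = 16
S0 (Lin): min(43, 28, 42, 16) = 16
At S0, Lin picks S (lowest: 16).
At S, Alice picks k (highest: 16).
At k, Lin picks ap (lowest: 16).
At ap, Alice picks ds (highest: 16).
Terminal value 16.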